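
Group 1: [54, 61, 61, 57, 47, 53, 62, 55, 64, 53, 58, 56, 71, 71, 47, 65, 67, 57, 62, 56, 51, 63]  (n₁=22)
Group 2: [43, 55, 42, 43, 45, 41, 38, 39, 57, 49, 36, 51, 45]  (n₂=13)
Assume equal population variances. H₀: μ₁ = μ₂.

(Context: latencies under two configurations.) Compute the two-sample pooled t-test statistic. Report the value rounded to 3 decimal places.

x̄₁=58.682, s₁=6.707, n₁=22
x̄₂=44.923, s₂=6.422, n₂=13
s_p² = [21·6.707² + 12·6.422²]/33 = 43.6271
SE = √(s_p²·(1/22+1/13)) = 2.3106
t = (58.682−44.923)/2.3106 = 5.9546
df = 33

test statistic = 5.955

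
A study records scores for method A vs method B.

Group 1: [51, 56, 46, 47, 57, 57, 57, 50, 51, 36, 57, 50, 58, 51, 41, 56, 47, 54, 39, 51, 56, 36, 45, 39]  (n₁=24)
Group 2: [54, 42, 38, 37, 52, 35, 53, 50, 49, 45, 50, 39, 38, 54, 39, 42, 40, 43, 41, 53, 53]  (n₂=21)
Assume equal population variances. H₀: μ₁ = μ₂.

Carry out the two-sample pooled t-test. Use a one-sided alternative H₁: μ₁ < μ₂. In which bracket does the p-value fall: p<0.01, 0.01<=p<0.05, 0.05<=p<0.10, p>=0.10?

x̄₁=49.500, s₁=7.089, n₁=24
x̄₂=45.095, s₂=6.580, n₂=21
s_p² = [23·7.089² + 20·6.580²]/43 = 47.0188
SE = √(s_p²·(1/24+1/21)) = 2.0489
t = (49.500−45.095)/2.0489 = 2.1498
df = 43
p-value (one-sided, H₁ less) = 0.98138
→ bracket: p>=0.10

p-value bracket: p>=0.10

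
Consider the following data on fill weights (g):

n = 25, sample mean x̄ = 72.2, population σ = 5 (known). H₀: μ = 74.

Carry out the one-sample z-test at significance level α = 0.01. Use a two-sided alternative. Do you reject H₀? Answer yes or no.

SE = σ/√n = 5/√25 = 1.0000
z = (x̄−μ₀)/SE = (72.2−74)/1.0000 = -1.8000
p-value (two-sided) = 0.07186
At α=0.01: p ≥ α → fail to reject H₀

reject H₀: no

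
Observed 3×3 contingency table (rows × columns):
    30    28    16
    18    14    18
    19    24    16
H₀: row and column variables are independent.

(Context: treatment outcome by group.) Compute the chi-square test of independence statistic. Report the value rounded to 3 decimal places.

Row totals [74, 50, 59], col totals [67, 66, 50], n=183
χ² = (30−27.09)²/27.09 + (28−26.69)²/26.69 + (16−20.22)²/20.22 + (18−18.31)²/18.31 + (14−18.03)²/18.03 + (18−13.66)²/13.66 + (19−21.60)²/21.60 + (24−21.28)²/21.28 + (16−16.12)²/16.12 = 4.2037
df = 4

test statistic = 4.204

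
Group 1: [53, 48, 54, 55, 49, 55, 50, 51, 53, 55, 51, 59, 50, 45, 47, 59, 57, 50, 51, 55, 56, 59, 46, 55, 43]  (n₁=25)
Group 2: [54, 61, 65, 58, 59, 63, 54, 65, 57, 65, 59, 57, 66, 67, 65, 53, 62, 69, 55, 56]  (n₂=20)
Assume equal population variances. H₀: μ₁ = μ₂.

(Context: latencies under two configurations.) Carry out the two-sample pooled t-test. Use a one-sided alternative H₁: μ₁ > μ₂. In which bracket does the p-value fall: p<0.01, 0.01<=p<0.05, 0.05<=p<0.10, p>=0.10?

x̄₁=52.240, s₁=4.419, n₁=25
x̄₂=60.500, s₂=4.926, n₂=20
s_p² = [24·4.419² + 19·4.926²]/43 = 21.6177
SE = √(s_p²·(1/25+1/20)) = 1.3948
t = (52.240−60.500)/1.3948 = -5.9218
df = 43
p-value (one-sided, H₁ greater) = 1.00000
→ bracket: p>=0.10

p-value bracket: p>=0.10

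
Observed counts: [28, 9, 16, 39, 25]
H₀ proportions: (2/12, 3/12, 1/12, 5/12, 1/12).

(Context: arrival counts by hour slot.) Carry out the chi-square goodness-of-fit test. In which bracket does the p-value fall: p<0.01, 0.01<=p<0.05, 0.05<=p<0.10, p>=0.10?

p-value bracket: p<0.01

n = 117; E_i = n·p_i = [19.50, 29.25, 9.75, 48.75, 9.75]
χ² = (28−19.50)²/19.50 + (9−29.25)²/29.25 + (16−9.75)²/9.75 + (39−48.75)²/48.75 + (25−9.75)²/9.75 = 47.5333
df = 4
p-value (upper-tail) = 0.00000
→ bracket: p<0.01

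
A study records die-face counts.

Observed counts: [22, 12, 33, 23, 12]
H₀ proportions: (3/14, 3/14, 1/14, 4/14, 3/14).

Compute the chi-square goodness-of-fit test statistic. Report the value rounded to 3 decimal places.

test statistic = 100.943

n = 102; E_i = n·p_i = [21.86, 21.86, 7.29, 29.14, 21.86]
χ² = (22−21.86)²/21.86 + (12−21.86)²/21.86 + (33−7.29)²/7.29 + (23−29.14)²/29.14 + (12−21.86)²/21.86 = 100.9428
df = 4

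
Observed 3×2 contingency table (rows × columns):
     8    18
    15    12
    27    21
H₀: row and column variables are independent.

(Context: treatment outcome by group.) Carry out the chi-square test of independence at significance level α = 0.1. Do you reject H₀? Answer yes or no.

Row totals [26, 27, 48], col totals [50, 51], n=101
χ² = (8−12.87)²/12.87 + (18−13.13)²/13.13 + (15−13.37)²/13.37 + (12−13.63)²/13.63 + (27−23.76)²/23.76 + (21−24.24)²/24.24 = 4.9201
df = 2
p-value (upper-tail) = 0.08543
At α=0.1: p < α → reject H₀

reject H₀: yes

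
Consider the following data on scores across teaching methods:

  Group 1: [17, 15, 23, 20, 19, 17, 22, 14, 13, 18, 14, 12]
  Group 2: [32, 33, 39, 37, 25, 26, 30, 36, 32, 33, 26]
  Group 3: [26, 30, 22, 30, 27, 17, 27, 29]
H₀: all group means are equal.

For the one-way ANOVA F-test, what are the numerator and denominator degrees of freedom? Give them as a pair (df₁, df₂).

k = 3 groups, N = 31 total
df = (k−1, N−k) = (3−1, 31−3) = (2, 28)

degrees of freedom = [2, 28]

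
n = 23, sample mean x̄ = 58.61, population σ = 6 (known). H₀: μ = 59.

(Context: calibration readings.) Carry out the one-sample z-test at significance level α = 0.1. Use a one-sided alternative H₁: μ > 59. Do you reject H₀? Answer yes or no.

SE = σ/√n = 6/√23 = 1.2511
z = (x̄−μ₀)/SE = (58.61−59)/1.2511 = -0.3117
p-value (one-sided, H₁ greater) = 0.62238
At α=0.1: p ≥ α → fail to reject H₀

reject H₀: no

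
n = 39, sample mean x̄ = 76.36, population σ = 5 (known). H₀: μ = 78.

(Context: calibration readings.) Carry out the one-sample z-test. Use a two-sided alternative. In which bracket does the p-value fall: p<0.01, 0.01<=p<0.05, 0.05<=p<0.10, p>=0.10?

SE = σ/√n = 5/√39 = 0.8006
z = (x̄−μ₀)/SE = (76.36−78)/0.8006 = -2.0484
p-value (two-sided) = 0.04052
→ bracket: 0.01<=p<0.05

p-value bracket: 0.01<=p<0.05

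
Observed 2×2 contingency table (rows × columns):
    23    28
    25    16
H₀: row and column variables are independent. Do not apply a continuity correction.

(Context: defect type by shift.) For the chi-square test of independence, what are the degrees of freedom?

df = (r−1)(c−1) = (2−1)·(2−1) = 1

degrees of freedom = 1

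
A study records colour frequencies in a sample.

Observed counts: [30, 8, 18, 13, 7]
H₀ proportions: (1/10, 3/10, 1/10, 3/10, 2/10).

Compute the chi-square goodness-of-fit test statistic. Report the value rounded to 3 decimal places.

test statistic = 98.496

n = 76; E_i = n·p_i = [7.60, 22.80, 7.60, 22.80, 15.20]
χ² = (30−7.60)²/7.60 + (8−22.80)²/22.80 + (18−7.60)²/7.60 + (13−22.80)²/22.80 + (7−15.20)²/15.20 = 98.4956
df = 4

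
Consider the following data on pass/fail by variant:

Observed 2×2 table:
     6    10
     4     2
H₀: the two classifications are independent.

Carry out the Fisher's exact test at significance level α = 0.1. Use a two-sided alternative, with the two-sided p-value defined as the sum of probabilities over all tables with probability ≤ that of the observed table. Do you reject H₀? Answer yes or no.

reject H₀: no

Margins: r₁=16, r₂=6, c₁=10, c₂=12, n=22
p_obs = C(16,6)·C(6,4)/C(22,10); sum pmf over tables with pmf ≤ p_obs
p-value (two-sided) = 0.34763
At α=0.1: p ≥ α → fail to reject H₀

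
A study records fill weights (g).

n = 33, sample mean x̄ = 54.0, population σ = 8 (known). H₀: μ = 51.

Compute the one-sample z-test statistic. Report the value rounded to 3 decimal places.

SE = σ/√n = 8/√33 = 1.3926
z = (x̄−μ₀)/SE = (54.0−51)/1.3926 = 2.1542

test statistic = 2.154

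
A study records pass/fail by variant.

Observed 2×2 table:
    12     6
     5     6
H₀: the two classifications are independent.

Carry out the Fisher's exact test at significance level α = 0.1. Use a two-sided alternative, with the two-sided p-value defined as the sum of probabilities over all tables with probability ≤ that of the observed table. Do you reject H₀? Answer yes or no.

reject H₀: no

Margins: r₁=18, r₂=11, c₁=17, c₂=12, n=29
p_obs = C(18,12)·C(11,5)/C(29,17); sum pmf over tables with pmf ≤ p_obs
p-value (two-sided) = 0.43844
At α=0.1: p ≥ α → fail to reject H₀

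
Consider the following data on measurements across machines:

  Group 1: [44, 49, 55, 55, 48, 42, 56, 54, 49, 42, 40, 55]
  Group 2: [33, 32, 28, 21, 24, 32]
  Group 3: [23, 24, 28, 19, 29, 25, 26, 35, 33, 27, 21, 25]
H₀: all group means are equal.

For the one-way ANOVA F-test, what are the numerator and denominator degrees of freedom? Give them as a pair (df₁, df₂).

k = 3 groups, N = 30 total
df = (k−1, N−k) = (3−1, 30−3) = (2, 27)

degrees of freedom = [2, 27]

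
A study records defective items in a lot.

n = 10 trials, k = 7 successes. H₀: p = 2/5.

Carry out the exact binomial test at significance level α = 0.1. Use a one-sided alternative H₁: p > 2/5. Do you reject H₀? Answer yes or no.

reject H₀: yes

Exact binomial: n=10, k=7, p₀=2/5=0.4000
P(X≥7) from Σ C(n,i)·p₀^i·(1−p₀)^(n−i)
p-value (one-sided, H₁ greater) = 0.05476
At α=0.1: p < α → reject H₀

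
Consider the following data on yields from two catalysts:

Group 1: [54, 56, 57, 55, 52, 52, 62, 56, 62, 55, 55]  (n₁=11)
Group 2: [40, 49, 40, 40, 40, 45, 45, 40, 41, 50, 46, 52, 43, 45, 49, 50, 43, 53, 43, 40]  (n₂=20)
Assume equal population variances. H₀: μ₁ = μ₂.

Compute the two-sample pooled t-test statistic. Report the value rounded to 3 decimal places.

test statistic = 7.367

x̄₁=56.000, s₁=3.347, n₁=11
x̄₂=44.700, s₂=4.426, n₂=20
s_p² = [10·3.347² + 19·4.426²]/29 = 16.6966
SE = √(s_p²·(1/11+1/20)) = 1.5339
t = (56.000−44.700)/1.5339 = 7.3671
df = 29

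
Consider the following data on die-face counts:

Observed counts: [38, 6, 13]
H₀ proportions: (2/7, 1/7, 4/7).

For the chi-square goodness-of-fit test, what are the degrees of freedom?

degrees of freedom = 2

df = k − 1 = 3 − 1 = 2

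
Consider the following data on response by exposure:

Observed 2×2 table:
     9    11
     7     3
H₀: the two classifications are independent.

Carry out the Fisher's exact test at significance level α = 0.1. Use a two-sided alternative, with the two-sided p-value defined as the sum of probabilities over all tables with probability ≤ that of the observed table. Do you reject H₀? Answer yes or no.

Margins: r₁=20, r₂=10, c₁=16, c₂=14, n=30
p_obs = C(20,9)·C(10,7)/C(30,16); sum pmf over tables with pmf ≤ p_obs
p-value (two-sided) = 0.26024
At α=0.1: p ≥ α → fail to reject H₀

reject H₀: no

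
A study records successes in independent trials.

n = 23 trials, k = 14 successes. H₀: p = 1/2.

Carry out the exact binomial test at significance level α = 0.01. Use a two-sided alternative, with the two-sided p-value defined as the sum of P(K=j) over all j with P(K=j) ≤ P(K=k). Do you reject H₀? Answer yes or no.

Exact binomial: n=23, k=14, p₀=1/2=0.5000
P(X=j) = C(n,j)·p₀^j·(1−p₀)^(n−j); p = Σ P(X=j) over j with P(X=j) ≤ P(X=14)
p-value (two-sided) = 0.40487
At α=0.01: p ≥ α → fail to reject H₀

reject H₀: no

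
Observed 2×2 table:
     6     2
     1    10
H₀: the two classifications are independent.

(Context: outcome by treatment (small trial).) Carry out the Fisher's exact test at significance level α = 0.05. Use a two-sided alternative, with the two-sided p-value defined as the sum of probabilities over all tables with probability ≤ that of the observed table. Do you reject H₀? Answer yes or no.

reject H₀: yes

Margins: r₁=8, r₂=11, c₁=7, c₂=12, n=19
p_obs = C(8,6)·C(11,1)/C(19,7); sum pmf over tables with pmf ≤ p_obs
p-value (two-sided) = 0.00627
At α=0.05: p < α → reject H₀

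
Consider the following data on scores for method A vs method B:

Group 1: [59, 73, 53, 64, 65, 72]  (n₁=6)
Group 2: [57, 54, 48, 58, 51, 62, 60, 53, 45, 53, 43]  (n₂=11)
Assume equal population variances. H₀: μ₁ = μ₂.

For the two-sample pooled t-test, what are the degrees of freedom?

df = n₁ + n₂ − 2 = 6 + 11 − 2 = 15

degrees of freedom = 15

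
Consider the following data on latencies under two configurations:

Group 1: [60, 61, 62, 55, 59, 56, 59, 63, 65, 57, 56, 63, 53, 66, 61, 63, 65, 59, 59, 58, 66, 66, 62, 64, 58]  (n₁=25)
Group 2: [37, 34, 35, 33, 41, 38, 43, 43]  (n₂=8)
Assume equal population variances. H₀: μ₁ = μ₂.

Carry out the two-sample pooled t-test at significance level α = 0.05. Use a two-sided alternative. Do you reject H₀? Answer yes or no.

x̄₁=60.640, s₁=3.695, n₁=25
x̄₂=38.000, s₂=3.964, n₂=8
s_p² = [24·3.695² + 7·3.964²]/31 = 14.1213
SE = √(s_p²·(1/25+1/8)) = 1.5264
t = (60.640−38.000)/1.5264 = 14.8319
df = 31
p-value (two-sided) = 0.00000
At α=0.05: p < α → reject H₀

reject H₀: yes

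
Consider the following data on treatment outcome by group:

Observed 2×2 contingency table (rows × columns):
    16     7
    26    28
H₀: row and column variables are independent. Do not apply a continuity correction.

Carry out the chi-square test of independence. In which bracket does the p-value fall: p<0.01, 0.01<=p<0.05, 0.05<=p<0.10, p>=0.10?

p-value bracket: 0.05<=p<0.10

Row totals [23, 54], col totals [42, 35], n=77
χ² = (16−12.55)²/12.55 + (7−10.45)²/10.45 + (26−29.45)²/29.45 + (28−24.55)²/24.55 = 2.9841
df = 1
p-value (upper-tail) = 0.08409
→ bracket: 0.05<=p<0.10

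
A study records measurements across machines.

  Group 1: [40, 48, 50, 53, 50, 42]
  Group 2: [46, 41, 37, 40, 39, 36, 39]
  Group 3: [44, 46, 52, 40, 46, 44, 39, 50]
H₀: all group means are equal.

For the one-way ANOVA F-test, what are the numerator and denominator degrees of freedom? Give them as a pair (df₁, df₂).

degrees of freedom = [2, 18]

k = 3 groups, N = 21 total
df = (k−1, N−k) = (3−1, 21−3) = (2, 18)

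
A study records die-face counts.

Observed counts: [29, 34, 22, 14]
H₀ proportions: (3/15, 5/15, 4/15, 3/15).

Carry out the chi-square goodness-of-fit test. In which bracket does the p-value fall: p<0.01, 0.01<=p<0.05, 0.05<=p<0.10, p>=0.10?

p-value bracket: 0.05<=p<0.10

n = 99; E_i = n·p_i = [19.80, 33.00, 26.40, 19.80]
χ² = (29−19.80)²/19.80 + (34−33.00)²/33.00 + (22−26.40)²/26.40 + (14−19.80)²/19.80 = 6.7374
df = 3
p-value (upper-tail) = 0.08076
→ bracket: 0.05<=p<0.10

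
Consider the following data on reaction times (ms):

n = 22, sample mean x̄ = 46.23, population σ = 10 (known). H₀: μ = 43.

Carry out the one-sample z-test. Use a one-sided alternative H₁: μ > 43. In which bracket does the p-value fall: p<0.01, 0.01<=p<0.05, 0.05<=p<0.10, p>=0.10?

p-value bracket: 0.05<=p<0.10

SE = σ/√n = 10/√22 = 2.1320
z = (x̄−μ₀)/SE = (46.23−43)/2.1320 = 1.5150
p-value (one-sided, H₁ greater) = 0.06489
→ bracket: 0.05<=p<0.10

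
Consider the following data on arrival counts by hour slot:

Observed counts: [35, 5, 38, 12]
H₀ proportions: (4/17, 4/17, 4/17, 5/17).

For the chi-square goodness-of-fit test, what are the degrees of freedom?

degrees of freedom = 3

df = k − 1 = 4 − 1 = 3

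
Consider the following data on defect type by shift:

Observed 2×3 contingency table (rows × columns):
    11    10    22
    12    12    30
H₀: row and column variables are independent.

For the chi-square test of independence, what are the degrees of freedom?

degrees of freedom = 2

df = (r−1)(c−1) = (2−1)·(3−1) = 2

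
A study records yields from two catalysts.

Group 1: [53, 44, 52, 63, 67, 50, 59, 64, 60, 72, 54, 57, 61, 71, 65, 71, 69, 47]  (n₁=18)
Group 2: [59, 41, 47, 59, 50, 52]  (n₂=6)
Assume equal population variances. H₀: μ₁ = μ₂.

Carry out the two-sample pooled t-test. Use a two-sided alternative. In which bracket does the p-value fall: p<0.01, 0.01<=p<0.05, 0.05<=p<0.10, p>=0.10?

p-value bracket: 0.01<=p<0.05

x̄₁=59.944, s₁=8.578, n₁=18
x̄₂=51.333, s₂=7.005, n₂=6
s_p² = [17·8.578² + 5·7.005²]/22 = 68.0126
SE = √(s_p²·(1/18+1/6)) = 3.8877
t = (59.944−51.333)/3.8877 = 2.2150
df = 22
p-value (two-sided) = 0.03742
→ bracket: 0.01<=p<0.05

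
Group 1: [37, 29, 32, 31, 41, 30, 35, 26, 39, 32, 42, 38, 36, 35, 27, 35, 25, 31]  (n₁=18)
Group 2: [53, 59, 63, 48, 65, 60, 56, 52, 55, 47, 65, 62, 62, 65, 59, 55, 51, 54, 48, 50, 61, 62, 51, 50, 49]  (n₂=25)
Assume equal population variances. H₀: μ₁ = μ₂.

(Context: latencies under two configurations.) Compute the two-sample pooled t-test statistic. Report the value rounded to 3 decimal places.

x̄₁=33.389, s₁=4.996, n₁=18
x̄₂=56.080, s₂=6.020, n₂=25
s_p² = [17·4.996² + 24·6.020²]/41 = 31.5638
SE = √(s_p²·(1/18+1/25)) = 1.7367
t = (33.389−56.080)/1.7367 = -13.0657
df = 41

test statistic = -13.066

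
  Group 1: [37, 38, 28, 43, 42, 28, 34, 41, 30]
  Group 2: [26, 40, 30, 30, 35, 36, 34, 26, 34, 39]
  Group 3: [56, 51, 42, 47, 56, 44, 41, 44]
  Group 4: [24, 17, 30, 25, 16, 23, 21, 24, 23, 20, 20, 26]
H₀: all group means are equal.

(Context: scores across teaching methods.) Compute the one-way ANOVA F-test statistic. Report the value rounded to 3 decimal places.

Group means [35.67, 33.00, 47.62, 22.42], grand mean 33.359
SSB = Σnᵢ(x̄ᵢ−x̄)² = 3114.183; SSW = ΣΣ(x−x̄ᵢ)² = 918.792
MSB = 3114.183/3 = 1038.0609; MSW = 918.792/35 = 26.2512
F = MSB/MSW = 39.5434
df = (3, 35)

test statistic = 39.543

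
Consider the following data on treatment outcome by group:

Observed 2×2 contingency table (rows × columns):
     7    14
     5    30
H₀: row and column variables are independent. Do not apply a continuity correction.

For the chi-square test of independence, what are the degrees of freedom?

df = (r−1)(c−1) = (2−1)·(2−1) = 1

degrees of freedom = 1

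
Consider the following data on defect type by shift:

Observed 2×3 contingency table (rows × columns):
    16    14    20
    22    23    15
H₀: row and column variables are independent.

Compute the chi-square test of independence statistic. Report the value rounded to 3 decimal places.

test statistic = 2.966

Row totals [50, 60], col totals [38, 37, 35], n=110
χ² = (16−17.27)²/17.27 + (14−16.82)²/16.82 + (20−15.91)²/15.91 + (22−20.73)²/20.73 + (23−20.18)²/20.18 + (15−19.09)²/19.09 = 2.9663
df = 2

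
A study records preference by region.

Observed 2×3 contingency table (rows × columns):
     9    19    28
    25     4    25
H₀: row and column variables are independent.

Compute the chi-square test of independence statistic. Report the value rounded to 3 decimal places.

Row totals [56, 54], col totals [34, 23, 53], n=110
χ² = (9−17.31)²/17.31 + (19−11.71)²/11.71 + (28−26.98)²/26.98 + (25−16.69)²/16.69 + (4−11.29)²/11.29 + (25−26.02)²/26.02 = 17.4512
df = 2

test statistic = 17.451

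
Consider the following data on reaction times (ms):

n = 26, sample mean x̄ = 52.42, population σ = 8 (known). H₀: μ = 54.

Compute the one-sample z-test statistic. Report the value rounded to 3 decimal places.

test statistic = -1.007

SE = σ/√n = 8/√26 = 1.5689
z = (x̄−μ₀)/SE = (52.42−54)/1.5689 = -1.0071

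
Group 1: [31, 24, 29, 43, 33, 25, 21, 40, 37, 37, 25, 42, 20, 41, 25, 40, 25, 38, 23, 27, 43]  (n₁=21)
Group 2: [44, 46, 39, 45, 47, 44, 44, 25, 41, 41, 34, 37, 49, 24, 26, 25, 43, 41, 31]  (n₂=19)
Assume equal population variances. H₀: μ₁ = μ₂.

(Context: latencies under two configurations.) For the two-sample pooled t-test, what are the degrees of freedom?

degrees of freedom = 38

df = n₁ + n₂ − 2 = 21 + 19 − 2 = 38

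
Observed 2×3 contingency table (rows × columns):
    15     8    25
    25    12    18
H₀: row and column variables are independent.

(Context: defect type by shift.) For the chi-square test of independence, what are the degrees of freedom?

degrees of freedom = 2

df = (r−1)(c−1) = (2−1)·(3−1) = 2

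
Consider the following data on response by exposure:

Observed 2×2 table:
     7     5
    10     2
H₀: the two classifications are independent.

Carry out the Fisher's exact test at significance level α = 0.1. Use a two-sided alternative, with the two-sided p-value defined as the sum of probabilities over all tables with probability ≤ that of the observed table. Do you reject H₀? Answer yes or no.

Margins: r₁=12, r₂=12, c₁=17, c₂=7, n=24
p_obs = C(12,7)·C(12,10)/C(24,17); sum pmf over tables with pmf ≤ p_obs
p-value (two-sided) = 0.37071
At α=0.1: p ≥ α → fail to reject H₀

reject H₀: no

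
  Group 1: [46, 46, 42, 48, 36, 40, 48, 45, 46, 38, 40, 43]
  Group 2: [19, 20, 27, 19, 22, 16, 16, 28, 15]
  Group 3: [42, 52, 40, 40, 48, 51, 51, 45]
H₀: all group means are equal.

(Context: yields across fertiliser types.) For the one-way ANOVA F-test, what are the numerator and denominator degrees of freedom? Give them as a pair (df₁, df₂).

degrees of freedom = [2, 26]

k = 3 groups, N = 29 total
df = (k−1, N−k) = (3−1, 29−3) = (2, 26)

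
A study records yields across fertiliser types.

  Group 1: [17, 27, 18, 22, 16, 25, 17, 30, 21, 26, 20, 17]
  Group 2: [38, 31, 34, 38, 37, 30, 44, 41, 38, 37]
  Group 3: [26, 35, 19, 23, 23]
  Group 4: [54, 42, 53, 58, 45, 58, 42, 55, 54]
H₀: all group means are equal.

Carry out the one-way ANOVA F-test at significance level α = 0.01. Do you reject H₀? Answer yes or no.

Group means [21.33, 36.80, 25.20, 51.22], grand mean 33.639
SSB = Σnᵢ(x̄ᵢ−x̄)² = 5055.683; SSW = ΣΣ(x−x̄ᵢ)² = 880.622
MSB = 5055.683/3 = 1685.2278; MSW = 880.622/32 = 27.5194
F = MSB/MSW = 61.2377
df = (3, 32)
p-value (upper-tail) = 0.00000
At α=0.01: p < α → reject H₀

reject H₀: yes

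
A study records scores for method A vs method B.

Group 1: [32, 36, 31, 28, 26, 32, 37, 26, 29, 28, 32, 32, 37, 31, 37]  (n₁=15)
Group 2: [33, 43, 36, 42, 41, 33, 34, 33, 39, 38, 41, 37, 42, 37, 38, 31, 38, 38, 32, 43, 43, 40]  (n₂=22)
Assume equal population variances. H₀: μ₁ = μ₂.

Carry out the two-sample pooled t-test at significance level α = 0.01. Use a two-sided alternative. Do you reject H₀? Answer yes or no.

x̄₁=31.600, s₁=3.814, n₁=15
x̄₂=37.818, s₂=3.850, n₂=22
s_p² = [14·3.814² + 21·3.850²]/35 = 14.7106
SE = √(s_p²·(1/15+1/22)) = 1.2843
t = (31.600−37.818)/1.2843 = -4.8418
df = 35
p-value (two-sided) = 0.00003
At α=0.01: p < α → reject H₀

reject H₀: yes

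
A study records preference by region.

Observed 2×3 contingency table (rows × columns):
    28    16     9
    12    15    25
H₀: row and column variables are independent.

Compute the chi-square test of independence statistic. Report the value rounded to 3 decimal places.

test statistic = 13.953

Row totals [53, 52], col totals [40, 31, 34], n=105
χ² = (28−20.19)²/20.19 + (16−15.65)²/15.65 + (9−17.16)²/17.16 + (12−19.81)²/19.81 + (15−15.35)²/15.35 + (25−16.84)²/16.84 = 13.9534
df = 2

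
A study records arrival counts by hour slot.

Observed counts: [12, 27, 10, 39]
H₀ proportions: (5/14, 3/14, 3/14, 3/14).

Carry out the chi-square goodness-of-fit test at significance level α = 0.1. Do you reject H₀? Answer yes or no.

reject H₀: yes

n = 88; E_i = n·p_i = [31.43, 18.86, 18.86, 18.86]
χ² = (12−31.43)²/31.43 + (27−18.86)²/18.86 + (10−18.86)²/18.86 + (39−18.86)²/18.86 = 41.2030
df = 3
p-value (upper-tail) = 0.00000
At α=0.1: p < α → reject H₀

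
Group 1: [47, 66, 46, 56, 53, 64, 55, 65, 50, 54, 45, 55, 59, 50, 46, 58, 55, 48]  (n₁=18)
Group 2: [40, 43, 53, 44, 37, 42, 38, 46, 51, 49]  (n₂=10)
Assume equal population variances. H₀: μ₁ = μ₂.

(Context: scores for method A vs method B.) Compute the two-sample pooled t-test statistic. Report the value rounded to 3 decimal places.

test statistic = 3.958

x̄₁=54.000, s₁=6.598, n₁=18
x̄₂=44.300, s₂=5.417, n₂=10
s_p² = [17·6.598² + 9·5.417²]/26 = 38.6192
SE = √(s_p²·(1/18+1/10)) = 2.4510
t = (54.000−44.300)/2.4510 = 3.9576
df = 26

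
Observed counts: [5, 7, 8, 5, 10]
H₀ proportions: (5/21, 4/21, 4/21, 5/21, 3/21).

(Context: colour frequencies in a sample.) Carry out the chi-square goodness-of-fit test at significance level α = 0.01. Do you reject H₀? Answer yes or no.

reject H₀: no

n = 35; E_i = n·p_i = [8.33, 6.67, 6.67, 8.33, 5.00]
χ² = (5−8.33)²/8.33 + (7−6.67)²/6.67 + (8−6.67)²/6.67 + (5−8.33)²/8.33 + (10−5.00)²/5.00 = 7.9500
df = 4
p-value (upper-tail) = 0.09343
At α=0.01: p ≥ α → fail to reject H₀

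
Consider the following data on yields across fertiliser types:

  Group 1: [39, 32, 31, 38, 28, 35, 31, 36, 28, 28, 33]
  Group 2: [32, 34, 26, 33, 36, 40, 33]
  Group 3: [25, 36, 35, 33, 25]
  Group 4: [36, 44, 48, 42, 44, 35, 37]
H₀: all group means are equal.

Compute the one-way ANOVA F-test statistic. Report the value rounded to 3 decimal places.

test statistic = 6.550

Group means [32.64, 33.43, 30.80, 40.86], grand mean 34.433
SSB = Σnᵢ(x̄ᵢ−x̄)² = 397.450; SSW = ΣΣ(x−x̄ᵢ)² = 525.917
MSB = 397.450/3 = 132.4833; MSW = 525.917/26 = 20.2276
F = MSB/MSW = 6.5496
df = (3, 26)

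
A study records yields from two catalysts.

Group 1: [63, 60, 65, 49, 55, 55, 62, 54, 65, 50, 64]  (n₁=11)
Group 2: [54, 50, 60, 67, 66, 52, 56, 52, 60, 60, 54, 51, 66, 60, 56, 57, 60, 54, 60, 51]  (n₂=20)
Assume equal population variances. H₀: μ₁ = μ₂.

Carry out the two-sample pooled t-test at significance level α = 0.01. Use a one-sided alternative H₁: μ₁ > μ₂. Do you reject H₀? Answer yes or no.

x̄₁=58.364, s₁=5.971, n₁=11
x̄₂=57.300, s₂=5.202, n₂=20
s_p² = [10·5.971² + 19·5.202²]/29 = 30.0257
SE = √(s_p²·(1/11+1/20)) = 2.0569
t = (58.364−57.300)/2.0569 = 0.5171
df = 29
p-value (one-sided, H₁ greater) = 0.30450
At α=0.01: p ≥ α → fail to reject H₀

reject H₀: no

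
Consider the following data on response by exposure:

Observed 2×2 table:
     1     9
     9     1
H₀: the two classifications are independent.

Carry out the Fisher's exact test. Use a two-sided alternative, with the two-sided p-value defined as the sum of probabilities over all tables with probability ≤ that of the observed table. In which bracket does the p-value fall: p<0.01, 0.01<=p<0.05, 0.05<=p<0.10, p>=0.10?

Margins: r₁=10, r₂=10, c₁=10, c₂=10, n=20
p_obs = C(10,1)·C(10,9)/C(20,10); sum pmf over tables with pmf ≤ p_obs
p-value (two-sided) = 0.00109
→ bracket: p<0.01

p-value bracket: p<0.01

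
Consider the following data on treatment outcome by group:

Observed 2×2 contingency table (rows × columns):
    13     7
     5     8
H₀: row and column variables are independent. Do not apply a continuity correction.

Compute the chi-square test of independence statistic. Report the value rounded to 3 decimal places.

test statistic = 2.238

Row totals [20, 13], col totals [18, 15], n=33
χ² = (13−10.91)²/10.91 + (7−9.09)²/9.09 + (5−7.09)²/7.09 + (8−5.91)²/5.91 = 2.2381
df = 1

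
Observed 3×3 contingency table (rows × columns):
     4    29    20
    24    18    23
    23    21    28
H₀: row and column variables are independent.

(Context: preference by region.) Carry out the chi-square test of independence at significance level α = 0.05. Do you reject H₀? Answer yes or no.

Row totals [53, 65, 72], col totals [51, 68, 71], n=190
χ² = (4−14.23)²/14.23 + (29−18.97)²/18.97 + (20−19.81)²/19.81 + (24−17.45)²/17.45 + (18−23.26)²/23.26 + (23−24.29)²/24.29 + (23−19.33)²/19.33 + (21−25.77)²/25.77 + (28−26.91)²/26.91 = 18.0036
df = 4
p-value (upper-tail) = 0.00123
At α=0.05: p < α → reject H₀

reject H₀: yes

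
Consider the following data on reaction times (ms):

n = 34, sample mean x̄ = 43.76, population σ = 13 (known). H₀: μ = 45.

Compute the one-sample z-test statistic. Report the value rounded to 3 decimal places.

test statistic = -0.556

SE = σ/√n = 13/√34 = 2.2295
z = (x̄−μ₀)/SE = (43.76−45)/2.2295 = -0.5562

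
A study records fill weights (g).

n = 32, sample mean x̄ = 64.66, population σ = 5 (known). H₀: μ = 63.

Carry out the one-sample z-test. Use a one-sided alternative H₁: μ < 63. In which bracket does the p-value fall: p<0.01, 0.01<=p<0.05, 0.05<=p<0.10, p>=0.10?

SE = σ/√n = 5/√32 = 0.8839
z = (x̄−μ₀)/SE = (64.66−63)/0.8839 = 1.8781
p-value (one-sided, H₁ less) = 0.96981
→ bracket: p>=0.10

p-value bracket: p>=0.10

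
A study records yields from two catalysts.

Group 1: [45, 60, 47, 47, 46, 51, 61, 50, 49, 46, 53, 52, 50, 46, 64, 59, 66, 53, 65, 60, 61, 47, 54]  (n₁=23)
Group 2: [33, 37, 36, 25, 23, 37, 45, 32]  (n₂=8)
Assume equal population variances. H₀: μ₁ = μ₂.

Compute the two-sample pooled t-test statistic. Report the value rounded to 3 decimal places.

x̄₁=53.565, s₁=6.901, n₁=23
x̄₂=33.500, s₂=7.051, n₂=8
s_p² = [22·6.901² + 7·7.051²]/29 = 48.1259
SE = √(s_p²·(1/23+1/8)) = 2.8475
t = (53.565−33.500)/2.8475 = 7.0466
df = 29

test statistic = 7.047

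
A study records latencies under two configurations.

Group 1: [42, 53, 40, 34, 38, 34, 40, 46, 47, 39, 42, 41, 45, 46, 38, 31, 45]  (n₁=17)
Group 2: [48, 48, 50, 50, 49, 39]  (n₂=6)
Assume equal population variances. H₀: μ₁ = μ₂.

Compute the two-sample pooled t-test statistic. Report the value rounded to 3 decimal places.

x̄₁=41.235, s₁=5.506, n₁=17
x̄₂=47.333, s₂=4.179, n₂=6
s_p² = [16·5.506² + 5·4.179²]/21 = 27.2568
SE = √(s_p²·(1/17+1/6)) = 2.4791
t = (41.235−47.333)/2.4791 = -2.4597
df = 21

test statistic = -2.460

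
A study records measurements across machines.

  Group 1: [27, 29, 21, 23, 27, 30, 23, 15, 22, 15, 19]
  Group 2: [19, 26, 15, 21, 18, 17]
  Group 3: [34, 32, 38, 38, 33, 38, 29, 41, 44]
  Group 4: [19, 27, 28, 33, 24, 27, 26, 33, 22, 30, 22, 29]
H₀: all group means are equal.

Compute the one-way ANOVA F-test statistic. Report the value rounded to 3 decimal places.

Group means [22.82, 19.33, 36.33, 26.67], grand mean 26.684
SSB = Σnᵢ(x̄ᵢ−x̄)² = 1326.574; SSW = ΣΣ(x−x̄ᵢ)² = 725.636
MSB = 1326.574/3 = 442.1914; MSW = 725.636/34 = 21.3422
F = MSB/MSW = 20.7191
df = (3, 34)

test statistic = 20.719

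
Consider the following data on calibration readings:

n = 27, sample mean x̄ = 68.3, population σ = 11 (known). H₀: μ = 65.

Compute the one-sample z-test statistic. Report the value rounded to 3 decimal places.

SE = σ/√n = 11/√27 = 2.1170
z = (x̄−μ₀)/SE = (68.3−65)/2.1170 = 1.5588

test statistic = 1.559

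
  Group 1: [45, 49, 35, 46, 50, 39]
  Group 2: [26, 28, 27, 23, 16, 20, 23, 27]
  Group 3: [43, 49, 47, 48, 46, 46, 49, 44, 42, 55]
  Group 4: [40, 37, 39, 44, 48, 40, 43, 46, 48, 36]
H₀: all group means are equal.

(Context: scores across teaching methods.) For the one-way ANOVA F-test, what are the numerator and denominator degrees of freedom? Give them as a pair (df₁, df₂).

degrees of freedom = [3, 30]

k = 4 groups, N = 34 total
df = (k−1, N−k) = (4−1, 34−4) = (3, 30)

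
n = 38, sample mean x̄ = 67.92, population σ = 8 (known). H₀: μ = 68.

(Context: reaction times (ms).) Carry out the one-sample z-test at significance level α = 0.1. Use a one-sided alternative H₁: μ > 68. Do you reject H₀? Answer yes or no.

reject H₀: no

SE = σ/√n = 8/√38 = 1.2978
z = (x̄−μ₀)/SE = (67.92−68)/1.2978 = -0.0616
p-value (one-sided, H₁ greater) = 0.52458
At α=0.1: p ≥ α → fail to reject H₀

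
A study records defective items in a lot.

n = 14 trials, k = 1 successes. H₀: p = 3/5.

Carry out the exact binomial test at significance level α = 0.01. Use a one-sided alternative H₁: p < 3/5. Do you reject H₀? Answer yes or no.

reject H₀: yes

Exact binomial: n=14, k=1, p₀=3/5=0.6000
P(X≤1) from Σ C(n,i)·p₀^i·(1−p₀)^(n−i)
p-value (one-sided, H₁ less) = 0.00006
At α=0.01: p < α → reject H₀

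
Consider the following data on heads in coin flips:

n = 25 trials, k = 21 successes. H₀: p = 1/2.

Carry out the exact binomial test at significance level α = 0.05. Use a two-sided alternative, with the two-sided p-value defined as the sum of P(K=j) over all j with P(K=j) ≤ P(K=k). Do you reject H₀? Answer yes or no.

reject H₀: yes

Exact binomial: n=25, k=21, p₀=1/2=0.5000
P(X=j) = C(n,j)·p₀^j·(1−p₀)^(n−j); p = Σ P(X=j) over j with P(X=j) ≤ P(X=21)
p-value (two-sided) = 0.00091
At α=0.05: p < α → reject H₀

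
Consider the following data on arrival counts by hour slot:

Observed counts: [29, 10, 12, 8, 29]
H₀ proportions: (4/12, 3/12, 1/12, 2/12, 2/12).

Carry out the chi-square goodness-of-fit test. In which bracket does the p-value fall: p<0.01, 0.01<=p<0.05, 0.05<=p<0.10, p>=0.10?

n = 88; E_i = n·p_i = [29.33, 22.00, 7.33, 14.67, 14.67]
χ² = (29−29.33)²/29.33 + (10−22.00)²/22.00 + (12−7.33)²/7.33 + (8−14.67)²/14.67 + (29−14.67)²/14.67 = 26.5568
df = 4
p-value (upper-tail) = 0.00002
→ bracket: p<0.01

p-value bracket: p<0.01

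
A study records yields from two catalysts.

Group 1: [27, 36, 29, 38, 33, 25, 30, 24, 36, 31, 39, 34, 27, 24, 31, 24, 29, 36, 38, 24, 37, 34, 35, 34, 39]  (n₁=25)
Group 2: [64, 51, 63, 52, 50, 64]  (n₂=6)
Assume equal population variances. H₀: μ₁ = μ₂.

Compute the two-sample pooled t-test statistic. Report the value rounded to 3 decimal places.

x̄₁=31.760, s₁=5.174, n₁=25
x̄₂=57.333, s₂=6.976, n₂=6
s_p² = [24·5.174² + 5·6.976²]/29 = 30.5480
SE = √(s_p²·(1/25+1/6)) = 2.5126
t = (31.760−57.333)/2.5126 = -10.1780
df = 29

test statistic = -10.178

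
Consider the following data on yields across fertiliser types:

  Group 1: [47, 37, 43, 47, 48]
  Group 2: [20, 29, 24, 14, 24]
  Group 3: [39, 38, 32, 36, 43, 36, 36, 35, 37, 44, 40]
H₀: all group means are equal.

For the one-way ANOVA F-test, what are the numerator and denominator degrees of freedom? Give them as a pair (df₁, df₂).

k = 3 groups, N = 21 total
df = (k−1, N−k) = (3−1, 21−3) = (2, 18)

degrees of freedom = [2, 18]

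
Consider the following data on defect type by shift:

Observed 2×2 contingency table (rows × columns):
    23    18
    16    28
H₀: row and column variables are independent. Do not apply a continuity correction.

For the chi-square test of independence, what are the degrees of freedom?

df = (r−1)(c−1) = (2−1)·(2−1) = 1

degrees of freedom = 1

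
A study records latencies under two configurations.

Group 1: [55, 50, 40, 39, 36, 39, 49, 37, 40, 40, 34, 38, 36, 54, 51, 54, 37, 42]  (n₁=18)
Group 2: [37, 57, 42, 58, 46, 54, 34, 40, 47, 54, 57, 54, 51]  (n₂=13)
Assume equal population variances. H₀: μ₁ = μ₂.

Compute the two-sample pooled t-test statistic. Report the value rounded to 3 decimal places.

x̄₁=42.833, s₁=7.156, n₁=18
x̄₂=48.538, s₂=8.151, n₂=13
s_p² = [17·7.156² + 12·8.151²]/29 = 57.5080
SE = √(s_p²·(1/18+1/13)) = 2.7602
t = (42.833−48.538)/2.7602 = -2.0669
df = 29

test statistic = -2.067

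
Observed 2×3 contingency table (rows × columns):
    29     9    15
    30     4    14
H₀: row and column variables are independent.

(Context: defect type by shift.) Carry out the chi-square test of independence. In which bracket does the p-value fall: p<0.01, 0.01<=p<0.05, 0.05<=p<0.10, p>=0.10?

p-value bracket: p>=0.10

Row totals [53, 48], col totals [59, 13, 29], n=101
χ² = (29−30.96)²/30.96 + (9−6.82)²/6.82 + (15−15.22)²/15.22 + (30−28.04)²/28.04 + (4−6.18)²/6.18 + (14−13.78)²/13.78 = 1.7312
df = 2
p-value (upper-tail) = 0.42079
→ bracket: p>=0.10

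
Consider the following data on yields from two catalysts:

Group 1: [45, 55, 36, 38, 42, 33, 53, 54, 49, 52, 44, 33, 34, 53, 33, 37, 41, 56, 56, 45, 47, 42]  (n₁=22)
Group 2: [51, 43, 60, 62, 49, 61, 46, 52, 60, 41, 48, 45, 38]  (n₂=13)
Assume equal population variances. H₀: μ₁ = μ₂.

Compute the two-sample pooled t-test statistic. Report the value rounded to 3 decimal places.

x̄₁=44.455, s₁=8.152, n₁=22
x̄₂=50.462, s₂=8.100, n₂=13
s_p² = [21·8.152² + 12·8.100²]/33 = 66.1420
SE = √(s_p²·(1/22+1/13)) = 2.8450
t = (44.455−50.462)/2.8450 = -2.1114
df = 33

test statistic = -2.111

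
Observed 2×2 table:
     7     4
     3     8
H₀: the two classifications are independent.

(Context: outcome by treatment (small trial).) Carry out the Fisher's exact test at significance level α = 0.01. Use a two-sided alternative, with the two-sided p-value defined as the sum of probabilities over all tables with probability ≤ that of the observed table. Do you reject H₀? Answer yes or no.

Margins: r₁=11, r₂=11, c₁=10, c₂=12, n=22
p_obs = C(11,7)·C(11,3)/C(22,10); sum pmf over tables with pmf ≤ p_obs
p-value (two-sided) = 0.19838
At α=0.01: p ≥ α → fail to reject H₀

reject H₀: no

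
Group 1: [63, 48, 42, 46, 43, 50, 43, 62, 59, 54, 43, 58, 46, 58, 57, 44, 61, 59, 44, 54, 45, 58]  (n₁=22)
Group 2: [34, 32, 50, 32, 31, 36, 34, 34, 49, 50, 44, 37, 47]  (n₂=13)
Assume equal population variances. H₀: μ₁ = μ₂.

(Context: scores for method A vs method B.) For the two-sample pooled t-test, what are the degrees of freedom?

degrees of freedom = 33

df = n₁ + n₂ − 2 = 22 + 13 − 2 = 33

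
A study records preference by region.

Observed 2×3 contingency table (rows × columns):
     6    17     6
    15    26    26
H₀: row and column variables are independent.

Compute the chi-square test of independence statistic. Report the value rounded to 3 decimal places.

Row totals [29, 67], col totals [21, 43, 32], n=96
χ² = (6−6.34)²/6.34 + (17−12.99)²/12.99 + (6−9.67)²/9.67 + (15−14.66)²/14.66 + (26−30.01)²/30.01 + (26−22.33)²/22.33 = 3.7936
df = 2

test statistic = 3.794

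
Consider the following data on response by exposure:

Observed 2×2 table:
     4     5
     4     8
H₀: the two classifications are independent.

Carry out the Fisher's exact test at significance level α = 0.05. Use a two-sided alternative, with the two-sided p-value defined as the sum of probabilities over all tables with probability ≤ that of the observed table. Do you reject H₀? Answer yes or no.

Margins: r₁=9, r₂=12, c₁=8, c₂=13, n=21
p_obs = C(9,4)·C(12,4)/C(21,8); sum pmf over tables with pmf ≤ p_obs
p-value (two-sided) = 0.67307
At α=0.05: p ≥ α → fail to reject H₀

reject H₀: no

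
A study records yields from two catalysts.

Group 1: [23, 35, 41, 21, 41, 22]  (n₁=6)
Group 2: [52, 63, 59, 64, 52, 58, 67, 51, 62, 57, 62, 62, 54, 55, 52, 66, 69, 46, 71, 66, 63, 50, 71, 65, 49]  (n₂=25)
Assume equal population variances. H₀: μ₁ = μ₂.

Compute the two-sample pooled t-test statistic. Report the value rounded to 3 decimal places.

x̄₁=30.500, s₁=9.586, n₁=6
x̄₂=59.440, s₂=7.281, n₂=25
s_p² = [5·9.586² + 24·7.281²]/29 = 59.7124
SE = √(s_p²·(1/6+1/25)) = 3.5129
t = (30.500−59.440)/3.5129 = -8.2382
df = 29

test statistic = -8.238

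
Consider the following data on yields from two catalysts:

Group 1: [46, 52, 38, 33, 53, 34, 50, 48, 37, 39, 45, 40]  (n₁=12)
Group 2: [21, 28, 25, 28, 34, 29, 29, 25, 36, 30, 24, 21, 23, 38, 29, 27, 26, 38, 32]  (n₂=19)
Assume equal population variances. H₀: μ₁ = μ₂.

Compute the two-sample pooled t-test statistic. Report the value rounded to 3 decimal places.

test statistic = 6.577

x̄₁=42.917, s₁=6.973, n₁=12
x̄₂=28.579, s₂=5.157, n₂=19
s_p² = [11·6.973² + 18·5.157²]/29 = 34.9499
SE = √(s_p²·(1/12+1/19)) = 2.1799
t = (42.917−28.579)/2.1799 = 6.5772
df = 29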